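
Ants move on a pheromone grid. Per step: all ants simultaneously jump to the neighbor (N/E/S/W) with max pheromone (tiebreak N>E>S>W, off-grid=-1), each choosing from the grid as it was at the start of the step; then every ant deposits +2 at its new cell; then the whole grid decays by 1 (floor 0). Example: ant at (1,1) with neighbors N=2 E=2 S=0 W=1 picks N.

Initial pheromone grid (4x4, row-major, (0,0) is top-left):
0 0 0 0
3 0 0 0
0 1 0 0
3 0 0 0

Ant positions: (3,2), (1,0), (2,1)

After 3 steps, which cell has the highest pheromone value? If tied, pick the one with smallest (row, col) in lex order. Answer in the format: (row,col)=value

Answer: (1,0)=4

Derivation:
Step 1: ant0:(3,2)->N->(2,2) | ant1:(1,0)->N->(0,0) | ant2:(2,1)->N->(1,1)
  grid max=2 at (1,0)
Step 2: ant0:(2,2)->N->(1,2) | ant1:(0,0)->S->(1,0) | ant2:(1,1)->W->(1,0)
  grid max=5 at (1,0)
Step 3: ant0:(1,2)->N->(0,2) | ant1:(1,0)->N->(0,0) | ant2:(1,0)->N->(0,0)
  grid max=4 at (1,0)
Final grid:
  3 0 1 0
  4 0 0 0
  0 0 0 0
  0 0 0 0
Max pheromone 4 at (1,0)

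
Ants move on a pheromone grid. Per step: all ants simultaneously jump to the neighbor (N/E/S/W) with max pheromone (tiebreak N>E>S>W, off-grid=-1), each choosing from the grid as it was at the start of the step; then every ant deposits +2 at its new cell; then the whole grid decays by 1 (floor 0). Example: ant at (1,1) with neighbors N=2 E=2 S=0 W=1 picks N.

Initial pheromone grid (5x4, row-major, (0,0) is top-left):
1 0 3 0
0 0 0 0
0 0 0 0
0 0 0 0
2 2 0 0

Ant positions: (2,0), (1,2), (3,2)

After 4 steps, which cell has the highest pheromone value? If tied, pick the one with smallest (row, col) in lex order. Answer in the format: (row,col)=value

Step 1: ant0:(2,0)->N->(1,0) | ant1:(1,2)->N->(0,2) | ant2:(3,2)->N->(2,2)
  grid max=4 at (0,2)
Step 2: ant0:(1,0)->N->(0,0) | ant1:(0,2)->E->(0,3) | ant2:(2,2)->N->(1,2)
  grid max=3 at (0,2)
Step 3: ant0:(0,0)->E->(0,1) | ant1:(0,3)->W->(0,2) | ant2:(1,2)->N->(0,2)
  grid max=6 at (0,2)
Step 4: ant0:(0,1)->E->(0,2) | ant1:(0,2)->W->(0,1) | ant2:(0,2)->W->(0,1)
  grid max=7 at (0,2)
Final grid:
  0 4 7 0
  0 0 0 0
  0 0 0 0
  0 0 0 0
  0 0 0 0
Max pheromone 7 at (0,2)

Answer: (0,2)=7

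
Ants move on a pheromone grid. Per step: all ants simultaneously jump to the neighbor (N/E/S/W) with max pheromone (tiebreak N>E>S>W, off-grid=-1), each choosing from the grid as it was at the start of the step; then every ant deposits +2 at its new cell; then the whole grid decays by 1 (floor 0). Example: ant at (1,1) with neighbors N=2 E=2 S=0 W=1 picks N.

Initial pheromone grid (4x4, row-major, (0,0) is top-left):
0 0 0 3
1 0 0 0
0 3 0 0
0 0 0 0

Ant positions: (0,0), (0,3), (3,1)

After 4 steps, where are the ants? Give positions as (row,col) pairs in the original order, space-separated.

Step 1: ant0:(0,0)->S->(1,0) | ant1:(0,3)->S->(1,3) | ant2:(3,1)->N->(2,1)
  grid max=4 at (2,1)
Step 2: ant0:(1,0)->N->(0,0) | ant1:(1,3)->N->(0,3) | ant2:(2,1)->N->(1,1)
  grid max=3 at (0,3)
Step 3: ant0:(0,0)->S->(1,0) | ant1:(0,3)->S->(1,3) | ant2:(1,1)->S->(2,1)
  grid max=4 at (2,1)
Step 4: ant0:(1,0)->N->(0,0) | ant1:(1,3)->N->(0,3) | ant2:(2,1)->N->(1,1)
  grid max=3 at (0,3)

(0,0) (0,3) (1,1)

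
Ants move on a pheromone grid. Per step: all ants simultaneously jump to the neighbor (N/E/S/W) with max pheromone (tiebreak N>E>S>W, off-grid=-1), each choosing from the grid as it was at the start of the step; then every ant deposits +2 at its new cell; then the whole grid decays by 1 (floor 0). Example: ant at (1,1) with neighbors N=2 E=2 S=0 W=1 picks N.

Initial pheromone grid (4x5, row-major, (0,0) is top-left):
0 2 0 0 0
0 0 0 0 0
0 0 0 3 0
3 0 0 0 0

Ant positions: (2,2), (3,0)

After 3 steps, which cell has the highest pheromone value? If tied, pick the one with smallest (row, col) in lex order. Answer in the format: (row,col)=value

Step 1: ant0:(2,2)->E->(2,3) | ant1:(3,0)->N->(2,0)
  grid max=4 at (2,3)
Step 2: ant0:(2,3)->N->(1,3) | ant1:(2,0)->S->(3,0)
  grid max=3 at (2,3)
Step 3: ant0:(1,3)->S->(2,3) | ant1:(3,0)->N->(2,0)
  grid max=4 at (2,3)
Final grid:
  0 0 0 0 0
  0 0 0 0 0
  1 0 0 4 0
  2 0 0 0 0
Max pheromone 4 at (2,3)

Answer: (2,3)=4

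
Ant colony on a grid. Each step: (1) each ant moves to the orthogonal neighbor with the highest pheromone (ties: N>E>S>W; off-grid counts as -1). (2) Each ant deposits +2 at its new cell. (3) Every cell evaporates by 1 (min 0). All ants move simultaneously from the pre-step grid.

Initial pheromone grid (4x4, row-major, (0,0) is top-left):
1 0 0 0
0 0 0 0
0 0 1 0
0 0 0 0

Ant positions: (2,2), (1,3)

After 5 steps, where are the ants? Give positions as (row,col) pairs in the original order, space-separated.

Step 1: ant0:(2,2)->N->(1,2) | ant1:(1,3)->N->(0,3)
  grid max=1 at (0,3)
Step 2: ant0:(1,2)->N->(0,2) | ant1:(0,3)->S->(1,3)
  grid max=1 at (0,2)
Step 3: ant0:(0,2)->E->(0,3) | ant1:(1,3)->N->(0,3)
  grid max=3 at (0,3)
Step 4: ant0:(0,3)->S->(1,3) | ant1:(0,3)->S->(1,3)
  grid max=3 at (1,3)
Step 5: ant0:(1,3)->N->(0,3) | ant1:(1,3)->N->(0,3)
  grid max=5 at (0,3)

(0,3) (0,3)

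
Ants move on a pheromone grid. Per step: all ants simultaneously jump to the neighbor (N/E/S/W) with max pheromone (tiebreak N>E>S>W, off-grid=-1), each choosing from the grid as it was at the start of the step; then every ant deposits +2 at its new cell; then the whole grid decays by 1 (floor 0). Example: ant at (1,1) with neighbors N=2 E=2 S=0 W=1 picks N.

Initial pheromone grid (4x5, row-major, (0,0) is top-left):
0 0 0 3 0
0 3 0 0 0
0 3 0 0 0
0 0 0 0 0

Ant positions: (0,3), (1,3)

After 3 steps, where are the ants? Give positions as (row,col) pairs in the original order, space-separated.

Step 1: ant0:(0,3)->E->(0,4) | ant1:(1,3)->N->(0,3)
  grid max=4 at (0,3)
Step 2: ant0:(0,4)->W->(0,3) | ant1:(0,3)->E->(0,4)
  grid max=5 at (0,3)
Step 3: ant0:(0,3)->E->(0,4) | ant1:(0,4)->W->(0,3)
  grid max=6 at (0,3)

(0,4) (0,3)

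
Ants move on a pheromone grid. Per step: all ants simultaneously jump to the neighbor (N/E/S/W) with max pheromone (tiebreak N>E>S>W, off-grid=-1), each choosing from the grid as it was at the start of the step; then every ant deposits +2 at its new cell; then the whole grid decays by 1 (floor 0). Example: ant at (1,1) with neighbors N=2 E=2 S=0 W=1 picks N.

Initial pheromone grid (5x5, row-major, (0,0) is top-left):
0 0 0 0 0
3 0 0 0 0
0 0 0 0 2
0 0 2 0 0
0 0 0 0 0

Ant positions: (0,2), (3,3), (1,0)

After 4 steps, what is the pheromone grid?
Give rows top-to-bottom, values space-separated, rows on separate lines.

After step 1: ants at (0,3),(3,2),(0,0)
  1 0 0 1 0
  2 0 0 0 0
  0 0 0 0 1
  0 0 3 0 0
  0 0 0 0 0
After step 2: ants at (0,4),(2,2),(1,0)
  0 0 0 0 1
  3 0 0 0 0
  0 0 1 0 0
  0 0 2 0 0
  0 0 0 0 0
After step 3: ants at (1,4),(3,2),(0,0)
  1 0 0 0 0
  2 0 0 0 1
  0 0 0 0 0
  0 0 3 0 0
  0 0 0 0 0
After step 4: ants at (0,4),(2,2),(1,0)
  0 0 0 0 1
  3 0 0 0 0
  0 0 1 0 0
  0 0 2 0 0
  0 0 0 0 0

0 0 0 0 1
3 0 0 0 0
0 0 1 0 0
0 0 2 0 0
0 0 0 0 0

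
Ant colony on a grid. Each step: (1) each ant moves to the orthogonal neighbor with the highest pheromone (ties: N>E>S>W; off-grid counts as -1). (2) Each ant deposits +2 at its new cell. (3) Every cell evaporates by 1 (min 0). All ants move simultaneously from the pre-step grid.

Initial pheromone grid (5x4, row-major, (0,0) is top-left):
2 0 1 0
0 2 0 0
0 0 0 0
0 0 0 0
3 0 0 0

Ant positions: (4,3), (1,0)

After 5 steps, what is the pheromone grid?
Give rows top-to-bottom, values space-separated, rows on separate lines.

After step 1: ants at (3,3),(0,0)
  3 0 0 0
  0 1 0 0
  0 0 0 0
  0 0 0 1
  2 0 0 0
After step 2: ants at (2,3),(0,1)
  2 1 0 0
  0 0 0 0
  0 0 0 1
  0 0 0 0
  1 0 0 0
After step 3: ants at (1,3),(0,0)
  3 0 0 0
  0 0 0 1
  0 0 0 0
  0 0 0 0
  0 0 0 0
After step 4: ants at (0,3),(0,1)
  2 1 0 1
  0 0 0 0
  0 0 0 0
  0 0 0 0
  0 0 0 0
After step 5: ants at (1,3),(0,0)
  3 0 0 0
  0 0 0 1
  0 0 0 0
  0 0 0 0
  0 0 0 0

3 0 0 0
0 0 0 1
0 0 0 0
0 0 0 0
0 0 0 0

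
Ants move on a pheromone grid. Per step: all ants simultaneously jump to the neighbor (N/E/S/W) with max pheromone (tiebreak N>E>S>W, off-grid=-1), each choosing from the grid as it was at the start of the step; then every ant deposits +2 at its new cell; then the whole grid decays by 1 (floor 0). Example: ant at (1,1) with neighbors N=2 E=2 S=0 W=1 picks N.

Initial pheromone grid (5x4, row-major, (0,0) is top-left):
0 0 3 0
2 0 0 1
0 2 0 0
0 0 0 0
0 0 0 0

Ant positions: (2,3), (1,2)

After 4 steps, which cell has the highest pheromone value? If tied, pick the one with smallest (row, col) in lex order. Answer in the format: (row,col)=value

Step 1: ant0:(2,3)->N->(1,3) | ant1:(1,2)->N->(0,2)
  grid max=4 at (0,2)
Step 2: ant0:(1,3)->N->(0,3) | ant1:(0,2)->E->(0,3)
  grid max=3 at (0,2)
Step 3: ant0:(0,3)->W->(0,2) | ant1:(0,3)->W->(0,2)
  grid max=6 at (0,2)
Step 4: ant0:(0,2)->E->(0,3) | ant1:(0,2)->E->(0,3)
  grid max=5 at (0,2)
Final grid:
  0 0 5 5
  0 0 0 0
  0 0 0 0
  0 0 0 0
  0 0 0 0
Max pheromone 5 at (0,2)

Answer: (0,2)=5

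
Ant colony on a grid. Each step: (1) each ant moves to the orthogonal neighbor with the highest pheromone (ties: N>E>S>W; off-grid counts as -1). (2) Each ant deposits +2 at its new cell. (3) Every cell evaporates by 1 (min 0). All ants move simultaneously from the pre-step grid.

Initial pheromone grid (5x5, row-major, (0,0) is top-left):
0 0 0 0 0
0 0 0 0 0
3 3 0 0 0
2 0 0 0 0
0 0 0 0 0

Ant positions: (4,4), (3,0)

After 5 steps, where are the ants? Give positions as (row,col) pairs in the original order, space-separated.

Step 1: ant0:(4,4)->N->(3,4) | ant1:(3,0)->N->(2,0)
  grid max=4 at (2,0)
Step 2: ant0:(3,4)->N->(2,4) | ant1:(2,0)->E->(2,1)
  grid max=3 at (2,0)
Step 3: ant0:(2,4)->N->(1,4) | ant1:(2,1)->W->(2,0)
  grid max=4 at (2,0)
Step 4: ant0:(1,4)->N->(0,4) | ant1:(2,0)->E->(2,1)
  grid max=3 at (2,0)
Step 5: ant0:(0,4)->S->(1,4) | ant1:(2,1)->W->(2,0)
  grid max=4 at (2,0)

(1,4) (2,0)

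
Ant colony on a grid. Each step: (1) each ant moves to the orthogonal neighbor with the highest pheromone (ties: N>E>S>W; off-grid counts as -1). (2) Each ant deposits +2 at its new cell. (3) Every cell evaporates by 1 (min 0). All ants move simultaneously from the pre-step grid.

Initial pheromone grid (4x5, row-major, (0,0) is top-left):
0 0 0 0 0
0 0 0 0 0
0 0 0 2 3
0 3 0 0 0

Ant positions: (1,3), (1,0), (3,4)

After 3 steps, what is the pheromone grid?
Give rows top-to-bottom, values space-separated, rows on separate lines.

After step 1: ants at (2,3),(0,0),(2,4)
  1 0 0 0 0
  0 0 0 0 0
  0 0 0 3 4
  0 2 0 0 0
After step 2: ants at (2,4),(0,1),(2,3)
  0 1 0 0 0
  0 0 0 0 0
  0 0 0 4 5
  0 1 0 0 0
After step 3: ants at (2,3),(0,2),(2,4)
  0 0 1 0 0
  0 0 0 0 0
  0 0 0 5 6
  0 0 0 0 0

0 0 1 0 0
0 0 0 0 0
0 0 0 5 6
0 0 0 0 0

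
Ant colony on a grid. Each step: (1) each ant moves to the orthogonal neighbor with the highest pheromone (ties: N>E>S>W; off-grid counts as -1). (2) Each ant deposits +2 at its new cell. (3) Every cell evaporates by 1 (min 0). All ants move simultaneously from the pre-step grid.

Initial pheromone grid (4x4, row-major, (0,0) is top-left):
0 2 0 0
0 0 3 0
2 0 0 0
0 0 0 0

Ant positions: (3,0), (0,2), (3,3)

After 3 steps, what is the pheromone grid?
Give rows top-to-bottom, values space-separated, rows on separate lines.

After step 1: ants at (2,0),(1,2),(2,3)
  0 1 0 0
  0 0 4 0
  3 0 0 1
  0 0 0 0
After step 2: ants at (1,0),(0,2),(1,3)
  0 0 1 0
  1 0 3 1
  2 0 0 0
  0 0 0 0
After step 3: ants at (2,0),(1,2),(1,2)
  0 0 0 0
  0 0 6 0
  3 0 0 0
  0 0 0 0

0 0 0 0
0 0 6 0
3 0 0 0
0 0 0 0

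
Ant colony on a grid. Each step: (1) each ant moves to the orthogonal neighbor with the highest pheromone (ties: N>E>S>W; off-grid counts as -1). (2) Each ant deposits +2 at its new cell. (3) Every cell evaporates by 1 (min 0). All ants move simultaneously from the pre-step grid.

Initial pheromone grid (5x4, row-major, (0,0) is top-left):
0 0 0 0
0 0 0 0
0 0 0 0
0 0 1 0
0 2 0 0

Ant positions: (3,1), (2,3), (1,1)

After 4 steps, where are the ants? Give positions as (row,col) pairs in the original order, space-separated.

Step 1: ant0:(3,1)->S->(4,1) | ant1:(2,3)->N->(1,3) | ant2:(1,1)->N->(0,1)
  grid max=3 at (4,1)
Step 2: ant0:(4,1)->N->(3,1) | ant1:(1,3)->N->(0,3) | ant2:(0,1)->E->(0,2)
  grid max=2 at (4,1)
Step 3: ant0:(3,1)->S->(4,1) | ant1:(0,3)->W->(0,2) | ant2:(0,2)->E->(0,3)
  grid max=3 at (4,1)
Step 4: ant0:(4,1)->N->(3,1) | ant1:(0,2)->E->(0,3) | ant2:(0,3)->W->(0,2)
  grid max=3 at (0,2)

(3,1) (0,3) (0,2)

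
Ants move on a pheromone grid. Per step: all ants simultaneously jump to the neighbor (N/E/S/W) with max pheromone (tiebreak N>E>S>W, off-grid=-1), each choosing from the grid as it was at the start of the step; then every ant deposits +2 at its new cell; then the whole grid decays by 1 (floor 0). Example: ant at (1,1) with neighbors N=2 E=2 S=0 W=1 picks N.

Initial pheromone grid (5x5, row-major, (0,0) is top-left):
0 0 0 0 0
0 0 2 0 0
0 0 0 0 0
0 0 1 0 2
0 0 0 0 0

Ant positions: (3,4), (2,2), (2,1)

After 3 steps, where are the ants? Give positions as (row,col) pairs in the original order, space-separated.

Step 1: ant0:(3,4)->N->(2,4) | ant1:(2,2)->N->(1,2) | ant2:(2,1)->N->(1,1)
  grid max=3 at (1,2)
Step 2: ant0:(2,4)->S->(3,4) | ant1:(1,2)->W->(1,1) | ant2:(1,1)->E->(1,2)
  grid max=4 at (1,2)
Step 3: ant0:(3,4)->N->(2,4) | ant1:(1,1)->E->(1,2) | ant2:(1,2)->W->(1,1)
  grid max=5 at (1,2)

(2,4) (1,2) (1,1)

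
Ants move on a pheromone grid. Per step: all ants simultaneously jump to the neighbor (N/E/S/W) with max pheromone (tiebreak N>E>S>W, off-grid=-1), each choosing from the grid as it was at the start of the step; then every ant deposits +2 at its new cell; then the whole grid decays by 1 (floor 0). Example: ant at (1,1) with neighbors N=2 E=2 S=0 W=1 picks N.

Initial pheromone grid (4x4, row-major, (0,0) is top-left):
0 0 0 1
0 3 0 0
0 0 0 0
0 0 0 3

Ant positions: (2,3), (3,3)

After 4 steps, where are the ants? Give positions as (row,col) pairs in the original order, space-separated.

Step 1: ant0:(2,3)->S->(3,3) | ant1:(3,3)->N->(2,3)
  grid max=4 at (3,3)
Step 2: ant0:(3,3)->N->(2,3) | ant1:(2,3)->S->(3,3)
  grid max=5 at (3,3)
Step 3: ant0:(2,3)->S->(3,3) | ant1:(3,3)->N->(2,3)
  grid max=6 at (3,3)
Step 4: ant0:(3,3)->N->(2,3) | ant1:(2,3)->S->(3,3)
  grid max=7 at (3,3)

(2,3) (3,3)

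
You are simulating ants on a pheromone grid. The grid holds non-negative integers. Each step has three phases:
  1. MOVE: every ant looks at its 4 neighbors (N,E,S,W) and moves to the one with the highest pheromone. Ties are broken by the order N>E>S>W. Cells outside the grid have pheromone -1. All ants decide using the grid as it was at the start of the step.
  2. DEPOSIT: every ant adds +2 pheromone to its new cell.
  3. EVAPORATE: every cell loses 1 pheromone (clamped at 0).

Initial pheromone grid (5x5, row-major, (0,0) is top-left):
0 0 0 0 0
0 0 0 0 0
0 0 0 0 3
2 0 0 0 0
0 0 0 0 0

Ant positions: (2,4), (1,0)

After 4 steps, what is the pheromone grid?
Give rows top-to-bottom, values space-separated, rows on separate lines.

After step 1: ants at (1,4),(0,0)
  1 0 0 0 0
  0 0 0 0 1
  0 0 0 0 2
  1 0 0 0 0
  0 0 0 0 0
After step 2: ants at (2,4),(0,1)
  0 1 0 0 0
  0 0 0 0 0
  0 0 0 0 3
  0 0 0 0 0
  0 0 0 0 0
After step 3: ants at (1,4),(0,2)
  0 0 1 0 0
  0 0 0 0 1
  0 0 0 0 2
  0 0 0 0 0
  0 0 0 0 0
After step 4: ants at (2,4),(0,3)
  0 0 0 1 0
  0 0 0 0 0
  0 0 0 0 3
  0 0 0 0 0
  0 0 0 0 0

0 0 0 1 0
0 0 0 0 0
0 0 0 0 3
0 0 0 0 0
0 0 0 0 0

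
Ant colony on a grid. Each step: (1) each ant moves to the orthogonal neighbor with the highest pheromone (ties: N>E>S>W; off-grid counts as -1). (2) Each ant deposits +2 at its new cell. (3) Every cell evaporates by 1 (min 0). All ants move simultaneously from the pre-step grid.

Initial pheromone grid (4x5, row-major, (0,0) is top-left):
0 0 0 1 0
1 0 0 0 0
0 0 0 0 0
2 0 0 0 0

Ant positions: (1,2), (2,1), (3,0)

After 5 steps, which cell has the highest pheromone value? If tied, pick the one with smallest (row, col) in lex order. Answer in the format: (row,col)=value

Answer: (0,4)=3

Derivation:
Step 1: ant0:(1,2)->N->(0,2) | ant1:(2,1)->N->(1,1) | ant2:(3,0)->N->(2,0)
  grid max=1 at (0,2)
Step 2: ant0:(0,2)->E->(0,3) | ant1:(1,1)->N->(0,1) | ant2:(2,0)->S->(3,0)
  grid max=2 at (3,0)
Step 3: ant0:(0,3)->E->(0,4) | ant1:(0,1)->E->(0,2) | ant2:(3,0)->N->(2,0)
  grid max=1 at (0,2)
Step 4: ant0:(0,4)->S->(1,4) | ant1:(0,2)->E->(0,3) | ant2:(2,0)->S->(3,0)
  grid max=2 at (3,0)
Step 5: ant0:(1,4)->N->(0,4) | ant1:(0,3)->E->(0,4) | ant2:(3,0)->N->(2,0)
  grid max=3 at (0,4)
Final grid:
  0 0 0 0 3
  0 0 0 0 0
  1 0 0 0 0
  1 0 0 0 0
Max pheromone 3 at (0,4)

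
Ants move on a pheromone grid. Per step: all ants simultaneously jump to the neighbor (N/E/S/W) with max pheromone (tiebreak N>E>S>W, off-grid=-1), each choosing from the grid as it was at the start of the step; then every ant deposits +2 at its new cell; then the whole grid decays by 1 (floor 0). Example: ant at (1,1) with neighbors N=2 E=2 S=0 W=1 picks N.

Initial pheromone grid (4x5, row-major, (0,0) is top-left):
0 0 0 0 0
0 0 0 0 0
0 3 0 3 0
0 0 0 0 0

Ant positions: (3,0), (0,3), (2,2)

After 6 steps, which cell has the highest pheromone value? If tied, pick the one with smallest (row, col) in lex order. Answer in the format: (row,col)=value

Step 1: ant0:(3,0)->N->(2,0) | ant1:(0,3)->E->(0,4) | ant2:(2,2)->E->(2,3)
  grid max=4 at (2,3)
Step 2: ant0:(2,0)->E->(2,1) | ant1:(0,4)->S->(1,4) | ant2:(2,3)->N->(1,3)
  grid max=3 at (2,1)
Step 3: ant0:(2,1)->N->(1,1) | ant1:(1,4)->W->(1,3) | ant2:(1,3)->S->(2,3)
  grid max=4 at (2,3)
Step 4: ant0:(1,1)->S->(2,1) | ant1:(1,3)->S->(2,3) | ant2:(2,3)->N->(1,3)
  grid max=5 at (2,3)
Step 5: ant0:(2,1)->N->(1,1) | ant1:(2,3)->N->(1,3) | ant2:(1,3)->S->(2,3)
  grid max=6 at (2,3)
Step 6: ant0:(1,1)->S->(2,1) | ant1:(1,3)->S->(2,3) | ant2:(2,3)->N->(1,3)
  grid max=7 at (2,3)
Final grid:
  0 0 0 0 0
  0 0 0 5 0
  0 3 0 7 0
  0 0 0 0 0
Max pheromone 7 at (2,3)

Answer: (2,3)=7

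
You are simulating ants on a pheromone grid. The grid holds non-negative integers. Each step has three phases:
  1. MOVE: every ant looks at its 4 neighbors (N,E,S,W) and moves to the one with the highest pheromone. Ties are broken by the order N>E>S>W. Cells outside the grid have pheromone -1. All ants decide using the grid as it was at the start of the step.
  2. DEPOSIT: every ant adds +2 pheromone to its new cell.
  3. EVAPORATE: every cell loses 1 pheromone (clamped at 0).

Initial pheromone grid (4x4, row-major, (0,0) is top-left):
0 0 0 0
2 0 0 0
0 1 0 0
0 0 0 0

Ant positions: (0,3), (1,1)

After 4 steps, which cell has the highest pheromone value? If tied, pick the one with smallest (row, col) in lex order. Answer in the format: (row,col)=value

Answer: (1,0)=2

Derivation:
Step 1: ant0:(0,3)->S->(1,3) | ant1:(1,1)->W->(1,0)
  grid max=3 at (1,0)
Step 2: ant0:(1,3)->N->(0,3) | ant1:(1,0)->N->(0,0)
  grid max=2 at (1,0)
Step 3: ant0:(0,3)->S->(1,3) | ant1:(0,0)->S->(1,0)
  grid max=3 at (1,0)
Step 4: ant0:(1,3)->N->(0,3) | ant1:(1,0)->N->(0,0)
  grid max=2 at (1,0)
Final grid:
  1 0 0 1
  2 0 0 0
  0 0 0 0
  0 0 0 0
Max pheromone 2 at (1,0)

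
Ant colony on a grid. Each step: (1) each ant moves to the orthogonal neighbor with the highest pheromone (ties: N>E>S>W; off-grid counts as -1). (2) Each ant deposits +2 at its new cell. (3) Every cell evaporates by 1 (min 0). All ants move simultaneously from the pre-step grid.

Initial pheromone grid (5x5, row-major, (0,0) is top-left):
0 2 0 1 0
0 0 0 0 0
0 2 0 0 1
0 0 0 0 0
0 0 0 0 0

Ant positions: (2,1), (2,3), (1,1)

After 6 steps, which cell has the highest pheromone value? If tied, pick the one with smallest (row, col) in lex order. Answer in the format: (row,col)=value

Step 1: ant0:(2,1)->N->(1,1) | ant1:(2,3)->E->(2,4) | ant2:(1,1)->N->(0,1)
  grid max=3 at (0,1)
Step 2: ant0:(1,1)->N->(0,1) | ant1:(2,4)->N->(1,4) | ant2:(0,1)->S->(1,1)
  grid max=4 at (0,1)
Step 3: ant0:(0,1)->S->(1,1) | ant1:(1,4)->S->(2,4) | ant2:(1,1)->N->(0,1)
  grid max=5 at (0,1)
Step 4: ant0:(1,1)->N->(0,1) | ant1:(2,4)->N->(1,4) | ant2:(0,1)->S->(1,1)
  grid max=6 at (0,1)
Step 5: ant0:(0,1)->S->(1,1) | ant1:(1,4)->S->(2,4) | ant2:(1,1)->N->(0,1)
  grid max=7 at (0,1)
Step 6: ant0:(1,1)->N->(0,1) | ant1:(2,4)->N->(1,4) | ant2:(0,1)->S->(1,1)
  grid max=8 at (0,1)
Final grid:
  0 8 0 0 0
  0 6 0 0 1
  0 0 0 0 1
  0 0 0 0 0
  0 0 0 0 0
Max pheromone 8 at (0,1)

Answer: (0,1)=8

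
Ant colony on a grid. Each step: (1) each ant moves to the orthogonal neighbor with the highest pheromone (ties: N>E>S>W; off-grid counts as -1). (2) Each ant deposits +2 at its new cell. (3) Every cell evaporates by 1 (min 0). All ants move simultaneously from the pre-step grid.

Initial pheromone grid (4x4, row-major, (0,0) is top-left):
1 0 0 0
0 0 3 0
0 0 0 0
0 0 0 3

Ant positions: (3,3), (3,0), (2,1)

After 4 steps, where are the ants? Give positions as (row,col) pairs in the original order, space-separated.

Step 1: ant0:(3,3)->N->(2,3) | ant1:(3,0)->N->(2,0) | ant2:(2,1)->N->(1,1)
  grid max=2 at (1,2)
Step 2: ant0:(2,3)->S->(3,3) | ant1:(2,0)->N->(1,0) | ant2:(1,1)->E->(1,2)
  grid max=3 at (1,2)
Step 3: ant0:(3,3)->N->(2,3) | ant1:(1,0)->N->(0,0) | ant2:(1,2)->N->(0,2)
  grid max=2 at (1,2)
Step 4: ant0:(2,3)->S->(3,3) | ant1:(0,0)->E->(0,1) | ant2:(0,2)->S->(1,2)
  grid max=3 at (1,2)

(3,3) (0,1) (1,2)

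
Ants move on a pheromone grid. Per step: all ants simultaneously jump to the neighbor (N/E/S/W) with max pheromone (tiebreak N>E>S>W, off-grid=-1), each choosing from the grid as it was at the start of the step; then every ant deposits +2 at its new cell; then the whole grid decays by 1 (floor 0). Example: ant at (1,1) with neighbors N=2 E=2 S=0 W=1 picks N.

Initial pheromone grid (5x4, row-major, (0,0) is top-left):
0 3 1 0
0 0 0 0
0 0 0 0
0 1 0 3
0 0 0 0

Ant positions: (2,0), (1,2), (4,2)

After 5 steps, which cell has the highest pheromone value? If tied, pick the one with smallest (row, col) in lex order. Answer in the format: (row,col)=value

Step 1: ant0:(2,0)->N->(1,0) | ant1:(1,2)->N->(0,2) | ant2:(4,2)->N->(3,2)
  grid max=2 at (0,1)
Step 2: ant0:(1,0)->N->(0,0) | ant1:(0,2)->W->(0,1) | ant2:(3,2)->E->(3,3)
  grid max=3 at (0,1)
Step 3: ant0:(0,0)->E->(0,1) | ant1:(0,1)->E->(0,2) | ant2:(3,3)->N->(2,3)
  grid max=4 at (0,1)
Step 4: ant0:(0,1)->E->(0,2) | ant1:(0,2)->W->(0,1) | ant2:(2,3)->S->(3,3)
  grid max=5 at (0,1)
Step 5: ant0:(0,2)->W->(0,1) | ant1:(0,1)->E->(0,2) | ant2:(3,3)->N->(2,3)
  grid max=6 at (0,1)
Final grid:
  0 6 4 0
  0 0 0 0
  0 0 0 1
  0 0 0 2
  0 0 0 0
Max pheromone 6 at (0,1)

Answer: (0,1)=6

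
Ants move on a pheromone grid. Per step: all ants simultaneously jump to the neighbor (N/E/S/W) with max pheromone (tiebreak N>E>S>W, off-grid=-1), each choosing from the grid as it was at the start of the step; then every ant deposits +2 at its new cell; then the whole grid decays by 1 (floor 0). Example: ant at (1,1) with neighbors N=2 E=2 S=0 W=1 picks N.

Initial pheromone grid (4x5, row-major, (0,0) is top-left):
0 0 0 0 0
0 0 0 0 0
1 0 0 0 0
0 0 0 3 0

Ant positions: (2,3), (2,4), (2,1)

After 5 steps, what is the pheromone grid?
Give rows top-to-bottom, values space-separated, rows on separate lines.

After step 1: ants at (3,3),(1,4),(2,0)
  0 0 0 0 0
  0 0 0 0 1
  2 0 0 0 0
  0 0 0 4 0
After step 2: ants at (2,3),(0,4),(1,0)
  0 0 0 0 1
  1 0 0 0 0
  1 0 0 1 0
  0 0 0 3 0
After step 3: ants at (3,3),(1,4),(2,0)
  0 0 0 0 0
  0 0 0 0 1
  2 0 0 0 0
  0 0 0 4 0
After step 4: ants at (2,3),(0,4),(1,0)
  0 0 0 0 1
  1 0 0 0 0
  1 0 0 1 0
  0 0 0 3 0
After step 5: ants at (3,3),(1,4),(2,0)
  0 0 0 0 0
  0 0 0 0 1
  2 0 0 0 0
  0 0 0 4 0

0 0 0 0 0
0 0 0 0 1
2 0 0 0 0
0 0 0 4 0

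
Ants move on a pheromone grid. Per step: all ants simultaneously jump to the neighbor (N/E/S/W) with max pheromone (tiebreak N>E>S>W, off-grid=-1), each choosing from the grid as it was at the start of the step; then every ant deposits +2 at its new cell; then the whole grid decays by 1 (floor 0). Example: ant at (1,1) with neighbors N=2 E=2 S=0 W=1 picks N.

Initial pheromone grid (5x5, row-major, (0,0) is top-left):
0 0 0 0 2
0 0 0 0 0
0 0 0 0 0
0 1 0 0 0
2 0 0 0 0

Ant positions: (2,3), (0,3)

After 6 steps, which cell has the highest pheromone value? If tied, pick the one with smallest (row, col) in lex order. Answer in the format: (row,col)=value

Answer: (0,4)=6

Derivation:
Step 1: ant0:(2,3)->N->(1,3) | ant1:(0,3)->E->(0,4)
  grid max=3 at (0,4)
Step 2: ant0:(1,3)->N->(0,3) | ant1:(0,4)->S->(1,4)
  grid max=2 at (0,4)
Step 3: ant0:(0,3)->E->(0,4) | ant1:(1,4)->N->(0,4)
  grid max=5 at (0,4)
Step 4: ant0:(0,4)->S->(1,4) | ant1:(0,4)->S->(1,4)
  grid max=4 at (0,4)
Step 5: ant0:(1,4)->N->(0,4) | ant1:(1,4)->N->(0,4)
  grid max=7 at (0,4)
Step 6: ant0:(0,4)->S->(1,4) | ant1:(0,4)->S->(1,4)
  grid max=6 at (0,4)
Final grid:
  0 0 0 0 6
  0 0 0 0 5
  0 0 0 0 0
  0 0 0 0 0
  0 0 0 0 0
Max pheromone 6 at (0,4)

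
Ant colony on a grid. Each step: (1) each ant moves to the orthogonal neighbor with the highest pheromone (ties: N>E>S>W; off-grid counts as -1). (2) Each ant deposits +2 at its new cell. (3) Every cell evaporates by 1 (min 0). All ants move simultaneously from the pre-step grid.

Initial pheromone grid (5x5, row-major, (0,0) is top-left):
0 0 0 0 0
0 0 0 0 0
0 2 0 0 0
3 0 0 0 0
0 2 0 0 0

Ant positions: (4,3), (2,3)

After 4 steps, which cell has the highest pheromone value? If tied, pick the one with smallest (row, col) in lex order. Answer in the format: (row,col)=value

Step 1: ant0:(4,3)->N->(3,3) | ant1:(2,3)->N->(1,3)
  grid max=2 at (3,0)
Step 2: ant0:(3,3)->N->(2,3) | ant1:(1,3)->N->(0,3)
  grid max=1 at (0,3)
Step 3: ant0:(2,3)->N->(1,3) | ant1:(0,3)->E->(0,4)
  grid max=1 at (0,4)
Step 4: ant0:(1,3)->N->(0,3) | ant1:(0,4)->S->(1,4)
  grid max=1 at (0,3)
Final grid:
  0 0 0 1 0
  0 0 0 0 1
  0 0 0 0 0
  0 0 0 0 0
  0 0 0 0 0
Max pheromone 1 at (0,3)

Answer: (0,3)=1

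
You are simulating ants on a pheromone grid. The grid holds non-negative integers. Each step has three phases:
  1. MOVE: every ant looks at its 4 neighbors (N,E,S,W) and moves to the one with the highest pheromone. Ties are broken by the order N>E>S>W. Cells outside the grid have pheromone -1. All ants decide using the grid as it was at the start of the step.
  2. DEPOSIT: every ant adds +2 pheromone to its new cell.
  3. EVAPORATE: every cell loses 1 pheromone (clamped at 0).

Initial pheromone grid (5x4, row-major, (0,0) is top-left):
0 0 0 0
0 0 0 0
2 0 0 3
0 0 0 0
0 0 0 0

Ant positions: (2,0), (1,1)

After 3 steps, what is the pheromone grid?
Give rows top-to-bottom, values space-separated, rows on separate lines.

After step 1: ants at (1,0),(0,1)
  0 1 0 0
  1 0 0 0
  1 0 0 2
  0 0 0 0
  0 0 0 0
After step 2: ants at (2,0),(0,2)
  0 0 1 0
  0 0 0 0
  2 0 0 1
  0 0 0 0
  0 0 0 0
After step 3: ants at (1,0),(0,3)
  0 0 0 1
  1 0 0 0
  1 0 0 0
  0 0 0 0
  0 0 0 0

0 0 0 1
1 0 0 0
1 0 0 0
0 0 0 0
0 0 0 0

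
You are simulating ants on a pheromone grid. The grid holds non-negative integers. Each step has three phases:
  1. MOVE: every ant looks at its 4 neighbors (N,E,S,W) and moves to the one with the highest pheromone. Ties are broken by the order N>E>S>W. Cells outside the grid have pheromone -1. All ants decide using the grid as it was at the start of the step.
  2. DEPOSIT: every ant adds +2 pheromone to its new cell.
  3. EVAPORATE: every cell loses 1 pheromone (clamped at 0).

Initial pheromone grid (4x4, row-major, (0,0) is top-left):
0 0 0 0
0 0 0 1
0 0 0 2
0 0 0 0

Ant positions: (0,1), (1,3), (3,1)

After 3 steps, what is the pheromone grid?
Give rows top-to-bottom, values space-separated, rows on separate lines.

After step 1: ants at (0,2),(2,3),(2,1)
  0 0 1 0
  0 0 0 0
  0 1 0 3
  0 0 0 0
After step 2: ants at (0,3),(1,3),(1,1)
  0 0 0 1
  0 1 0 1
  0 0 0 2
  0 0 0 0
After step 3: ants at (1,3),(2,3),(0,1)
  0 1 0 0
  0 0 0 2
  0 0 0 3
  0 0 0 0

0 1 0 0
0 0 0 2
0 0 0 3
0 0 0 0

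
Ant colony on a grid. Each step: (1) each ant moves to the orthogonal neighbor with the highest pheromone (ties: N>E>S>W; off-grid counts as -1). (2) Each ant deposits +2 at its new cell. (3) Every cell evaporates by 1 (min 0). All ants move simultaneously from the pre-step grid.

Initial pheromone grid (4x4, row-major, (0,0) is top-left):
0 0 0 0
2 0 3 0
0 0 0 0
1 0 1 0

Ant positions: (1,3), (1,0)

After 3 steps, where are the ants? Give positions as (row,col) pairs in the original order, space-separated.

Step 1: ant0:(1,3)->W->(1,2) | ant1:(1,0)->N->(0,0)
  grid max=4 at (1,2)
Step 2: ant0:(1,2)->N->(0,2) | ant1:(0,0)->S->(1,0)
  grid max=3 at (1,2)
Step 3: ant0:(0,2)->S->(1,2) | ant1:(1,0)->N->(0,0)
  grid max=4 at (1,2)

(1,2) (0,0)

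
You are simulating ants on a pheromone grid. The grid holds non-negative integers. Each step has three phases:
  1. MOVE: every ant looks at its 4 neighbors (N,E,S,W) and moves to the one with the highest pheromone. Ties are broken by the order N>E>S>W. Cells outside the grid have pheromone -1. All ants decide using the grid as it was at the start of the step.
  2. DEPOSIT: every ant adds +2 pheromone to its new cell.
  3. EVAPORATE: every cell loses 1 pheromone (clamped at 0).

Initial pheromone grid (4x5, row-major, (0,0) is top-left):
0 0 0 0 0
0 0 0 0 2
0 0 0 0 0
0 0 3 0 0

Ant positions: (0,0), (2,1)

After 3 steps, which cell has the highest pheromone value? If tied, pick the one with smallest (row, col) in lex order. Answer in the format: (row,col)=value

Step 1: ant0:(0,0)->E->(0,1) | ant1:(2,1)->N->(1,1)
  grid max=2 at (3,2)
Step 2: ant0:(0,1)->S->(1,1) | ant1:(1,1)->N->(0,1)
  grid max=2 at (0,1)
Step 3: ant0:(1,1)->N->(0,1) | ant1:(0,1)->S->(1,1)
  grid max=3 at (0,1)
Final grid:
  0 3 0 0 0
  0 3 0 0 0
  0 0 0 0 0
  0 0 0 0 0
Max pheromone 3 at (0,1)

Answer: (0,1)=3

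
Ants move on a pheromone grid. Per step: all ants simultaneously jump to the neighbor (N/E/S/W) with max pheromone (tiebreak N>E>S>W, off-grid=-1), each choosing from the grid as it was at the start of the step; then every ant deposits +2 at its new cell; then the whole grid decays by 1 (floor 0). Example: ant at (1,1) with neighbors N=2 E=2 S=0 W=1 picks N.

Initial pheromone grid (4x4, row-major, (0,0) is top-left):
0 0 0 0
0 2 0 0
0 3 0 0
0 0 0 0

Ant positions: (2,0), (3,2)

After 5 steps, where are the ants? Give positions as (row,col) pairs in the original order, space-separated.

Step 1: ant0:(2,0)->E->(2,1) | ant1:(3,2)->N->(2,2)
  grid max=4 at (2,1)
Step 2: ant0:(2,1)->N->(1,1) | ant1:(2,2)->W->(2,1)
  grid max=5 at (2,1)
Step 3: ant0:(1,1)->S->(2,1) | ant1:(2,1)->N->(1,1)
  grid max=6 at (2,1)
Step 4: ant0:(2,1)->N->(1,1) | ant1:(1,1)->S->(2,1)
  grid max=7 at (2,1)
Step 5: ant0:(1,1)->S->(2,1) | ant1:(2,1)->N->(1,1)
  grid max=8 at (2,1)

(2,1) (1,1)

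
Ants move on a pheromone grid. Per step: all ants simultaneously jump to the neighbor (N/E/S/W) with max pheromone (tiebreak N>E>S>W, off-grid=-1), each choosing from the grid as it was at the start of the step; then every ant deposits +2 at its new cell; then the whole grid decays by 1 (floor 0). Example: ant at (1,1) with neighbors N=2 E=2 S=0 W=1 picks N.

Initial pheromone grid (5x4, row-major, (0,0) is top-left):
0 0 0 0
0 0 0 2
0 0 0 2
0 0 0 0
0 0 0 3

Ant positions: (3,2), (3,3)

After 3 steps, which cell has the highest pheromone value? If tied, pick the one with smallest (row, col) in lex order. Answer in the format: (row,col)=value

Step 1: ant0:(3,2)->N->(2,2) | ant1:(3,3)->S->(4,3)
  grid max=4 at (4,3)
Step 2: ant0:(2,2)->E->(2,3) | ant1:(4,3)->N->(3,3)
  grid max=3 at (4,3)
Step 3: ant0:(2,3)->S->(3,3) | ant1:(3,3)->S->(4,3)
  grid max=4 at (4,3)
Final grid:
  0 0 0 0
  0 0 0 0
  0 0 0 1
  0 0 0 2
  0 0 0 4
Max pheromone 4 at (4,3)

Answer: (4,3)=4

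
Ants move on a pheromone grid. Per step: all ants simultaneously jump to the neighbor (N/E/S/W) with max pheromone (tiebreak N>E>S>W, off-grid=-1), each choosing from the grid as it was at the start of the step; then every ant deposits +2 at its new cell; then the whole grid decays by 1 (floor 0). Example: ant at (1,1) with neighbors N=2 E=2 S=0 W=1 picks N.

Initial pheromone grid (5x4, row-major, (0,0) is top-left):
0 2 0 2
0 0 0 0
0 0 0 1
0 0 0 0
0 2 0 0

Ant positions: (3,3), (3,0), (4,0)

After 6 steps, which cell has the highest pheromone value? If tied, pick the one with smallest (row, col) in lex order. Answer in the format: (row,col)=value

Answer: (4,1)=2

Derivation:
Step 1: ant0:(3,3)->N->(2,3) | ant1:(3,0)->N->(2,0) | ant2:(4,0)->E->(4,1)
  grid max=3 at (4,1)
Step 2: ant0:(2,3)->N->(1,3) | ant1:(2,0)->N->(1,0) | ant2:(4,1)->N->(3,1)
  grid max=2 at (4,1)
Step 3: ant0:(1,3)->S->(2,3) | ant1:(1,0)->N->(0,0) | ant2:(3,1)->S->(4,1)
  grid max=3 at (4,1)
Step 4: ant0:(2,3)->N->(1,3) | ant1:(0,0)->E->(0,1) | ant2:(4,1)->N->(3,1)
  grid max=2 at (4,1)
Step 5: ant0:(1,3)->S->(2,3) | ant1:(0,1)->E->(0,2) | ant2:(3,1)->S->(4,1)
  grid max=3 at (4,1)
Step 6: ant0:(2,3)->N->(1,3) | ant1:(0,2)->E->(0,3) | ant2:(4,1)->N->(3,1)
  grid max=2 at (4,1)
Final grid:
  0 0 0 1
  0 0 0 1
  0 0 0 1
  0 1 0 0
  0 2 0 0
Max pheromone 2 at (4,1)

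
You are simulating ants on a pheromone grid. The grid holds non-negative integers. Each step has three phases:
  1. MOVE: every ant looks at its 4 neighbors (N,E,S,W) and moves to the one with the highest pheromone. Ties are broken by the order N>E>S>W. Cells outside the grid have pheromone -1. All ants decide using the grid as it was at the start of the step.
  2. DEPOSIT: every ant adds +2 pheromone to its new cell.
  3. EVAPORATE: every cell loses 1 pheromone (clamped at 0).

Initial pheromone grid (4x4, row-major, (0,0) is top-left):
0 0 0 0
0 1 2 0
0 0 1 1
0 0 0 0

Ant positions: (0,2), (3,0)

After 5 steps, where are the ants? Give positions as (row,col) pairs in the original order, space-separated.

Step 1: ant0:(0,2)->S->(1,2) | ant1:(3,0)->N->(2,0)
  grid max=3 at (1,2)
Step 2: ant0:(1,2)->N->(0,2) | ant1:(2,0)->N->(1,0)
  grid max=2 at (1,2)
Step 3: ant0:(0,2)->S->(1,2) | ant1:(1,0)->N->(0,0)
  grid max=3 at (1,2)
Step 4: ant0:(1,2)->N->(0,2) | ant1:(0,0)->E->(0,1)
  grid max=2 at (1,2)
Step 5: ant0:(0,2)->S->(1,2) | ant1:(0,1)->E->(0,2)
  grid max=3 at (1,2)

(1,2) (0,2)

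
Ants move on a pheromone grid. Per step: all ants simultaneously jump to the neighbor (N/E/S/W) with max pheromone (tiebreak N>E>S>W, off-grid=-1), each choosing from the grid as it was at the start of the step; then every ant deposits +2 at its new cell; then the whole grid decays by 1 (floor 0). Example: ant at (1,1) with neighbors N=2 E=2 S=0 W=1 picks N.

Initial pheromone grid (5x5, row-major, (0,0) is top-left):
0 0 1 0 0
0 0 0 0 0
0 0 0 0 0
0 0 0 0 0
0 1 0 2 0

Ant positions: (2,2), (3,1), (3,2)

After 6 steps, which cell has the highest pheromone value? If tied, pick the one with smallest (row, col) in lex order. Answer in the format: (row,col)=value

Answer: (1,2)=6

Derivation:
Step 1: ant0:(2,2)->N->(1,2) | ant1:(3,1)->S->(4,1) | ant2:(3,2)->N->(2,2)
  grid max=2 at (4,1)
Step 2: ant0:(1,2)->S->(2,2) | ant1:(4,1)->N->(3,1) | ant2:(2,2)->N->(1,2)
  grid max=2 at (1,2)
Step 3: ant0:(2,2)->N->(1,2) | ant1:(3,1)->S->(4,1) | ant2:(1,2)->S->(2,2)
  grid max=3 at (1,2)
Step 4: ant0:(1,2)->S->(2,2) | ant1:(4,1)->N->(3,1) | ant2:(2,2)->N->(1,2)
  grid max=4 at (1,2)
Step 5: ant0:(2,2)->N->(1,2) | ant1:(3,1)->S->(4,1) | ant2:(1,2)->S->(2,2)
  grid max=5 at (1,2)
Step 6: ant0:(1,2)->S->(2,2) | ant1:(4,1)->N->(3,1) | ant2:(2,2)->N->(1,2)
  grid max=6 at (1,2)
Final grid:
  0 0 0 0 0
  0 0 6 0 0
  0 0 6 0 0
  0 1 0 0 0
  0 1 0 0 0
Max pheromone 6 at (1,2)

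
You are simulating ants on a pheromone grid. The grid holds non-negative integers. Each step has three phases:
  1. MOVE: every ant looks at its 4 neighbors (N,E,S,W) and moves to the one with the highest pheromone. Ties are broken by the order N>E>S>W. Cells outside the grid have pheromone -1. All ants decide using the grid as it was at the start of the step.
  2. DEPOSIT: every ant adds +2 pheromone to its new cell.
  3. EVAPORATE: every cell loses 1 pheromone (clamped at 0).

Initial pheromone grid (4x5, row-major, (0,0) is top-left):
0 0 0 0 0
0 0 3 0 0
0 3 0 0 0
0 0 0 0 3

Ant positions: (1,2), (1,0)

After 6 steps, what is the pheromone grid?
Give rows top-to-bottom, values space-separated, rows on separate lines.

After step 1: ants at (0,2),(0,0)
  1 0 1 0 0
  0 0 2 0 0
  0 2 0 0 0
  0 0 0 0 2
After step 2: ants at (1,2),(0,1)
  0 1 0 0 0
  0 0 3 0 0
  0 1 0 0 0
  0 0 0 0 1
After step 3: ants at (0,2),(0,2)
  0 0 3 0 0
  0 0 2 0 0
  0 0 0 0 0
  0 0 0 0 0
After step 4: ants at (1,2),(1,2)
  0 0 2 0 0
  0 0 5 0 0
  0 0 0 0 0
  0 0 0 0 0
After step 5: ants at (0,2),(0,2)
  0 0 5 0 0
  0 0 4 0 0
  0 0 0 0 0
  0 0 0 0 0
After step 6: ants at (1,2),(1,2)
  0 0 4 0 0
  0 0 7 0 0
  0 0 0 0 0
  0 0 0 0 0

0 0 4 0 0
0 0 7 0 0
0 0 0 0 0
0 0 0 0 0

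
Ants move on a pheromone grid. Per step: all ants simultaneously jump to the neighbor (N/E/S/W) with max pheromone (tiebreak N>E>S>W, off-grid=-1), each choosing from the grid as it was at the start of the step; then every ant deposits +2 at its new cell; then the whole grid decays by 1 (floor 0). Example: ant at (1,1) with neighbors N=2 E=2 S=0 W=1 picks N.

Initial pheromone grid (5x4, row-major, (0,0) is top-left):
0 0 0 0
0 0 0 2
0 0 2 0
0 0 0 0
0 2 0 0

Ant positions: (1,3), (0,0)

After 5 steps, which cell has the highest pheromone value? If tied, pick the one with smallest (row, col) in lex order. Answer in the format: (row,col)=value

Step 1: ant0:(1,3)->N->(0,3) | ant1:(0,0)->E->(0,1)
  grid max=1 at (0,1)
Step 2: ant0:(0,3)->S->(1,3) | ant1:(0,1)->E->(0,2)
  grid max=2 at (1,3)
Step 3: ant0:(1,3)->N->(0,3) | ant1:(0,2)->E->(0,3)
  grid max=3 at (0,3)
Step 4: ant0:(0,3)->S->(1,3) | ant1:(0,3)->S->(1,3)
  grid max=4 at (1,3)
Step 5: ant0:(1,3)->N->(0,3) | ant1:(1,3)->N->(0,3)
  grid max=5 at (0,3)
Final grid:
  0 0 0 5
  0 0 0 3
  0 0 0 0
  0 0 0 0
  0 0 0 0
Max pheromone 5 at (0,3)

Answer: (0,3)=5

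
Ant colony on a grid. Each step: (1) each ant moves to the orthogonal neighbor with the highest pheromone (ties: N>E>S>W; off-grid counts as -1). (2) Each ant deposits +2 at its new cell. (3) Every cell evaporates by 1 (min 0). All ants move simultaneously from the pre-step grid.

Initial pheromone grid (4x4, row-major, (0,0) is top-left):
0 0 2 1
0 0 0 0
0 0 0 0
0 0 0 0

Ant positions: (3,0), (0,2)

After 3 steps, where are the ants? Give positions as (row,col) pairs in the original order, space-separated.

Step 1: ant0:(3,0)->N->(2,0) | ant1:(0,2)->E->(0,3)
  grid max=2 at (0,3)
Step 2: ant0:(2,0)->N->(1,0) | ant1:(0,3)->W->(0,2)
  grid max=2 at (0,2)
Step 3: ant0:(1,0)->N->(0,0) | ant1:(0,2)->E->(0,3)
  grid max=2 at (0,3)

(0,0) (0,3)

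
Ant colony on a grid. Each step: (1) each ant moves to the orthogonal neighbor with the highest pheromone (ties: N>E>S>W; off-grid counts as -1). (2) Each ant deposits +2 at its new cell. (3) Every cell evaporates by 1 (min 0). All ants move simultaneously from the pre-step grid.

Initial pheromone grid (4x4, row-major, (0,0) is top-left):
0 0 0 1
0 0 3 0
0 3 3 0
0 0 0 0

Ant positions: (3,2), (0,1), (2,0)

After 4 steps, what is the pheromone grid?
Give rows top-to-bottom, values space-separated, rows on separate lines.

After step 1: ants at (2,2),(0,2),(2,1)
  0 0 1 0
  0 0 2 0
  0 4 4 0
  0 0 0 0
After step 2: ants at (2,1),(1,2),(2,2)
  0 0 0 0
  0 0 3 0
  0 5 5 0
  0 0 0 0
After step 3: ants at (2,2),(2,2),(2,1)
  0 0 0 0
  0 0 2 0
  0 6 8 0
  0 0 0 0
After step 4: ants at (2,1),(2,1),(2,2)
  0 0 0 0
  0 0 1 0
  0 9 9 0
  0 0 0 0

0 0 0 0
0 0 1 0
0 9 9 0
0 0 0 0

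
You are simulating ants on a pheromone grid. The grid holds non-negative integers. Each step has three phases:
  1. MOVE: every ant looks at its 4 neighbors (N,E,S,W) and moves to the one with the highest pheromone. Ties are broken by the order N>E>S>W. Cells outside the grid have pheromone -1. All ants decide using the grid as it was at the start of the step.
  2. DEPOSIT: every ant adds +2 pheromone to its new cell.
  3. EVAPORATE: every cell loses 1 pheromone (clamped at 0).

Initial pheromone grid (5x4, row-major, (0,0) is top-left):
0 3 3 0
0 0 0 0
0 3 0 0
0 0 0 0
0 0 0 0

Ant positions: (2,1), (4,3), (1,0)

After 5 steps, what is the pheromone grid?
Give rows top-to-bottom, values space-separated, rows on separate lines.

After step 1: ants at (1,1),(3,3),(0,0)
  1 2 2 0
  0 1 0 0
  0 2 0 0
  0 0 0 1
  0 0 0 0
After step 2: ants at (0,1),(2,3),(0,1)
  0 5 1 0
  0 0 0 0
  0 1 0 1
  0 0 0 0
  0 0 0 0
After step 3: ants at (0,2),(1,3),(0,2)
  0 4 4 0
  0 0 0 1
  0 0 0 0
  0 0 0 0
  0 0 0 0
After step 4: ants at (0,1),(0,3),(0,1)
  0 7 3 1
  0 0 0 0
  0 0 0 0
  0 0 0 0
  0 0 0 0
After step 5: ants at (0,2),(0,2),(0,2)
  0 6 8 0
  0 0 0 0
  0 0 0 0
  0 0 0 0
  0 0 0 0

0 6 8 0
0 0 0 0
0 0 0 0
0 0 0 0
0 0 0 0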